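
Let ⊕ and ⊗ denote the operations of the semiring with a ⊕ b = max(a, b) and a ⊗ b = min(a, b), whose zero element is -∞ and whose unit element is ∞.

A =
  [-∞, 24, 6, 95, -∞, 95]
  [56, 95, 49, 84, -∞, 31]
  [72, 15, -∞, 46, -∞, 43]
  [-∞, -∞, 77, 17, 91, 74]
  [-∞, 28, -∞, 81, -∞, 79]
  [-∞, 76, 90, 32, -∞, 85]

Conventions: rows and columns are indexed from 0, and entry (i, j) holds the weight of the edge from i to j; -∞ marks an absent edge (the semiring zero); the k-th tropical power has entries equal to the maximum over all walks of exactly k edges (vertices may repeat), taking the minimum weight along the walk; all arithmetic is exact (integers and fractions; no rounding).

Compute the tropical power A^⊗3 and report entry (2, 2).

A^⊗2:
  [24, 76, 90, 32, 91, 85]
  [56, 95, 77, 84, 84, 74]
  [15, 43, 46, 72, 46, 72]
  [72, 74, 74, 81, 17, 79]
  [28, 76, 79, 32, 81, 79]
  [72, 76, 85, 76, 32, 85]
A^⊗3:
  [72, 76, 85, 81, 32, 85]
  [72, 95, 77, 84, 84, 79]
  [46, 72, 72, 46, 72, 72]
  [72, 76, 79, 74, 81, 79]
  [72, 76, 79, 81, 32, 79]
  [72, 76, 85, 76, 76, 85]
Key observation: the optimum is the walk 2->0->5->2, with weight 72 min 95 min 90 = 72.
Optimal value attained by: walk 2->0->5->2.
Answer: (A^⊗3)[2][2] = 72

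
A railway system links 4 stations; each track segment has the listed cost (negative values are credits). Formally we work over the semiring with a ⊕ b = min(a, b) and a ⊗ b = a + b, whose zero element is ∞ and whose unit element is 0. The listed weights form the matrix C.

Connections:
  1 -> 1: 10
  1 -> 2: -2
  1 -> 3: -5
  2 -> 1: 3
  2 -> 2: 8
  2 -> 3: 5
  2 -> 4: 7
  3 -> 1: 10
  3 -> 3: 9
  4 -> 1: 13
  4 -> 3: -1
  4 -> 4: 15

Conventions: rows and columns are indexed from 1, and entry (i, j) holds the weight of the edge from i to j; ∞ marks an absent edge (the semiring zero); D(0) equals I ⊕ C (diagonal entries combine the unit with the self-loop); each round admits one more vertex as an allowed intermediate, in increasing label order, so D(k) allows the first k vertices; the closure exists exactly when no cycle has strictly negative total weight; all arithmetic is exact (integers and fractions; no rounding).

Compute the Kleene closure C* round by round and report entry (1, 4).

D(0):
  [0, -2, -5, ∞]
  [3, 0, 5, 7]
  [10, ∞, 0, ∞]
  [13, ∞, -1, 0]
D(1):
  [0, -2, -5, ∞]
  [3, 0, -2, 7]
  [10, 8, 0, ∞]
  [13, 11, -1, 0]
D(2):
  [0, -2, -5, 5]
  [3, 0, -2, 7]
  [10, 8, 0, 15]
  [13, 11, -1, 0]
D(3):
  [0, -2, -5, 5]
  [3, 0, -2, 7]
  [10, 8, 0, 15]
  [9, 7, -1, 0]
D(4):
  [0, -2, -5, 5]
  [3, 0, -2, 7]
  [10, 8, 0, 15]
  [9, 7, -1, 0]
Answer: C*[1][4] = 5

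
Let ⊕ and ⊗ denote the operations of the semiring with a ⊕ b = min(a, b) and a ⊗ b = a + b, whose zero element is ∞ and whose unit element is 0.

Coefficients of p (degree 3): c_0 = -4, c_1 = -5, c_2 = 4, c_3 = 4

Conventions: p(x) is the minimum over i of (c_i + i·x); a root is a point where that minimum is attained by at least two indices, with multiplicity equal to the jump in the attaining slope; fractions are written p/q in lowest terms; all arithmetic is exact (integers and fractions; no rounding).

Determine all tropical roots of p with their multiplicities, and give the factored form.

hull edge (i=0, c=-4) to (i=1, c=-5): slope -1, span 1
hull edge (i=1, c=-5) to (i=3, c=4): slope 9/2, span 2
Factored form: p(x) = 4 ⊗ (x ⊕ (-9/2)) ⊗ (x ⊕ (-9/2)) ⊗ (x ⊕ 1)
Answer: roots = -9/2 (mult 2), 1 (mult 1)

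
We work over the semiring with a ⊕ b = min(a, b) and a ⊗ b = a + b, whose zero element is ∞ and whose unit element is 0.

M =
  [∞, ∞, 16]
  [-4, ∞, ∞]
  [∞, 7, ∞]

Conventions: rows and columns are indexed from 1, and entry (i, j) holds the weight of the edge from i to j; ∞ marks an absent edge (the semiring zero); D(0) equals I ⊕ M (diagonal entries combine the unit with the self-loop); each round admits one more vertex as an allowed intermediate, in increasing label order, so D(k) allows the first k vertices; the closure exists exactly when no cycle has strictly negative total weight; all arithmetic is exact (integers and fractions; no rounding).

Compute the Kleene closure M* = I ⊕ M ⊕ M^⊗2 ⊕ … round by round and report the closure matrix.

D(0):
  [0, ∞, 16]
  [-4, 0, ∞]
  [∞, 7, 0]
D(1):
  [0, ∞, 16]
  [-4, 0, 12]
  [∞, 7, 0]
D(2):
  [0, ∞, 16]
  [-4, 0, 12]
  [3, 7, 0]
D(3):
  [0, 23, 16]
  [-4, 0, 12]
  [3, 7, 0]
Answer: M* = [[0, 23, 16], [-4, 0, 12], [3, 7, 0]]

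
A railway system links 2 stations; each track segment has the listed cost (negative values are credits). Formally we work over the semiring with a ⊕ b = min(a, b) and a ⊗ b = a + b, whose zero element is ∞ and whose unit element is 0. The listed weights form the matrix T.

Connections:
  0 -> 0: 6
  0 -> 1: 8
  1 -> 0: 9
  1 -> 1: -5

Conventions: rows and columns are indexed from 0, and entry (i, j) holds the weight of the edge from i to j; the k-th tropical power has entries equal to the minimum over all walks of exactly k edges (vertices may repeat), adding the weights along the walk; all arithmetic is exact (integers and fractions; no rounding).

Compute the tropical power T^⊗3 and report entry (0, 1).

T^⊗2:
  [12, 3]
  [4, -10]
T^⊗3:
  [12, -2]
  [-1, -15]
Key observation: the optimum is the walk 0->1->1->1, with weight 8 + (-5) + (-5) = -2.
Optimal value attained by: walk 0->1->1->1.
Answer: (T^⊗3)[0][1] = -2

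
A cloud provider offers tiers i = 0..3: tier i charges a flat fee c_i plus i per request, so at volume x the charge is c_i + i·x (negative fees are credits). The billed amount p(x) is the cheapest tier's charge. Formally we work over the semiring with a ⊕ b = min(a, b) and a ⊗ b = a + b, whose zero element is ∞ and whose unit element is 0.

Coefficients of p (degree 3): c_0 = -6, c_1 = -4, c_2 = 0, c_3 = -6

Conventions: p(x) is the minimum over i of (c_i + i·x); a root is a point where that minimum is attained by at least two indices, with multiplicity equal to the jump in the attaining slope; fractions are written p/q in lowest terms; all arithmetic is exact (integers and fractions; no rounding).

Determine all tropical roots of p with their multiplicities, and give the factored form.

hull edge (i=0, c=-6) to (i=3, c=-6): slope 0, span 3
Factored form: p(x) = -6 ⊗ (x ⊕ 0) ⊗ (x ⊕ 0) ⊗ (x ⊕ 0)
Answer: roots = 0 (mult 3)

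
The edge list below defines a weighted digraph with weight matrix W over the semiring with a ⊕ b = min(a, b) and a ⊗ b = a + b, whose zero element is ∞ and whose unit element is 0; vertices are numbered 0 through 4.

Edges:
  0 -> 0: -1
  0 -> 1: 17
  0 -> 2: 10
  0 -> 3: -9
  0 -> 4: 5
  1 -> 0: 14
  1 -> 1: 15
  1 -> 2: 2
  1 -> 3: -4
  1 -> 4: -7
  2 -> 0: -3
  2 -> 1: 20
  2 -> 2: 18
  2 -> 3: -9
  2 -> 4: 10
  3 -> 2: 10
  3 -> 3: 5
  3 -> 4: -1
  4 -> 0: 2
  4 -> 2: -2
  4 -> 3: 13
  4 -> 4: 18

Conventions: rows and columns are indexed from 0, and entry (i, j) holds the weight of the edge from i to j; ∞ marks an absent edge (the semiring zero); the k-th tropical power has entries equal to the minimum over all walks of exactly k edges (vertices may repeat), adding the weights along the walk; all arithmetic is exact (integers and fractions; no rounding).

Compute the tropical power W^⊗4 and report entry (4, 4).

W^⊗2:
  [-2, 16, 1, -10, -10]
  [-5, 22, -9, -7, -5]
  [-4, 14, 1, -12, -10]
  [1, 30, -3, 1, 4]
  [-5, 18, 12, -11, 7]
W^⊗3:
  [-8, 15, -12, -11, -11]
  [-12, 11, -7, -18, -8]
  [-8, 13, -12, -13, -13]
  [-6, 17, 2, -12, 0]
  [-6, 12, -1, -14, -12]
W^⊗4:
  [-15, 8, -13, -21, -12]
  [-13, 5, -10, -21, -19]
  [-15, 8, -15, -21, -14]
  [-7, 11, -2, -15, -13]
  [-10, 11, -14, -15, -15]
Key observation: the optimum is the walk 4->2->0->3->4, with weight (-2) + (-3) + (-9) + (-1) = -15.
Optimal value attained by: walk 4->2->0->3->4.
Answer: (W^⊗4)[4][4] = -15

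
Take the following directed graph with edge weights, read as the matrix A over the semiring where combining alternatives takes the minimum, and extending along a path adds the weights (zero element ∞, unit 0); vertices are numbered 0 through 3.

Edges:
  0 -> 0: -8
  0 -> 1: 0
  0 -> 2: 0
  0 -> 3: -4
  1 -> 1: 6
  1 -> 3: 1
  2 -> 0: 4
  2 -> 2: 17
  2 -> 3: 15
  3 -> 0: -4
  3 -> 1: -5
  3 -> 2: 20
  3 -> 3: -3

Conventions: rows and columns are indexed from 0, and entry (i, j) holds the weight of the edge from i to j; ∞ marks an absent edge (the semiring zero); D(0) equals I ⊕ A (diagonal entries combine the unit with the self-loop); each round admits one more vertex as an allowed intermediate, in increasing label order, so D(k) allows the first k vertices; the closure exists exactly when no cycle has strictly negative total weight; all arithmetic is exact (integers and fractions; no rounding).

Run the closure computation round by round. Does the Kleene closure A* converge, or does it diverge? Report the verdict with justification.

Detection: at round 0, diagonal entry (0, 0) turns strictly negative.
Key observation: the cycle 0->0 has total weight (-8), which is strictly negative.
Answer: DIVERGES — negative cycle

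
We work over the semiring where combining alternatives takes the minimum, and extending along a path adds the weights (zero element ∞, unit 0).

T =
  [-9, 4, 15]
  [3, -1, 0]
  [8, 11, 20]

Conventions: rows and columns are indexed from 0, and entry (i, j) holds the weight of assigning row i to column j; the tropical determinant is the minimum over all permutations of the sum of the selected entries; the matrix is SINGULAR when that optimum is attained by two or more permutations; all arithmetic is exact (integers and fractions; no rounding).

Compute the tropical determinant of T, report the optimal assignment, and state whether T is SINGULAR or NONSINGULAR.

σ = (0, 1, 2): (-9) + (-1) + 20 = 10
σ = (0, 2, 1): (-9) + 0 + 11 = 2
σ = (1, 0, 2): 4 + 3 + 20 = 27
σ = (1, 2, 0): 4 + 0 + 8 = 12
σ = (2, 0, 1): 15 + 3 + 11 = 29
σ = (2, 1, 0): 15 + (-1) + 8 = 22
Optimal value attained by: σ = (0, 2, 1).
Answer: det⊕(T) = 2; verdict: NONSINGULAR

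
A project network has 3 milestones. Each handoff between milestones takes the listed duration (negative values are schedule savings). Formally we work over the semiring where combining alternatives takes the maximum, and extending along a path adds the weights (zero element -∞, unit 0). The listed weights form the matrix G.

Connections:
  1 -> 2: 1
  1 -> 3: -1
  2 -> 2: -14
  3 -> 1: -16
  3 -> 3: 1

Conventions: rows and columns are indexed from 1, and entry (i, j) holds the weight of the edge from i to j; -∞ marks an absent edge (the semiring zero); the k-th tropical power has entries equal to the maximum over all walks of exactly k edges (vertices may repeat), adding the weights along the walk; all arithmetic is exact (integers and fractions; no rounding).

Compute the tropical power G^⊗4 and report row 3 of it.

G^⊗2:
  [-17, -13, 0]
  [-∞, -28, -∞]
  [-15, -15, 2]
G^⊗3:
  [-16, -16, 1]
  [-∞, -42, -∞]
  [-14, -14, 3]
G^⊗4:
  [-15, -15, 2]
  [-∞, -56, -∞]
  [-13, -13, 4]
Answer: row 3 of G^⊗4 = [-13, -13, 4]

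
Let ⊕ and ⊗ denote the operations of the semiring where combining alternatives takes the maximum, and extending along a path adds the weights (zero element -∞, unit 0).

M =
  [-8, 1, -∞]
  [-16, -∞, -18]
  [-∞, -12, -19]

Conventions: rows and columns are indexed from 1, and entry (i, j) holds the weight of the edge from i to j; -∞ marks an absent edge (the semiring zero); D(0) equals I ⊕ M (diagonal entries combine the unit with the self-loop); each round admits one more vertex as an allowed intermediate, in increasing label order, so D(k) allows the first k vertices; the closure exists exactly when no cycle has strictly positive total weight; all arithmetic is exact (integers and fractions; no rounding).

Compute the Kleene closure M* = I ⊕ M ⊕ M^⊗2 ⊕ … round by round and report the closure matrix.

D(0):
  [0, 1, -∞]
  [-16, 0, -18]
  [-∞, -12, 0]
D(1):
  [0, 1, -∞]
  [-16, 0, -18]
  [-∞, -12, 0]
D(2):
  [0, 1, -17]
  [-16, 0, -18]
  [-28, -12, 0]
D(3):
  [0, 1, -17]
  [-16, 0, -18]
  [-28, -12, 0]
Answer: M* = [[0, 1, -17], [-16, 0, -18], [-28, -12, 0]]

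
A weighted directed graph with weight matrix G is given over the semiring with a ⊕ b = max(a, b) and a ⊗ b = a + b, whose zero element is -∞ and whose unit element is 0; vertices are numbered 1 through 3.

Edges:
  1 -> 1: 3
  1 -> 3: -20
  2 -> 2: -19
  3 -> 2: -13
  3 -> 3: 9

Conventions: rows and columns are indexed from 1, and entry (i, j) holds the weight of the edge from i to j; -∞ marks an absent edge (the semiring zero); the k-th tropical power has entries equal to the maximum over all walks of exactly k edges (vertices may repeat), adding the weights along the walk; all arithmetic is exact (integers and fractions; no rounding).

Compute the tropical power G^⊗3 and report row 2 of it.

G^⊗2:
  [6, -33, -11]
  [-∞, -38, -∞]
  [-∞, -4, 18]
G^⊗3:
  [9, -24, -2]
  [-∞, -57, -∞]
  [-∞, 5, 27]
Answer: row 2 of G^⊗3 = [-∞, -57, -∞]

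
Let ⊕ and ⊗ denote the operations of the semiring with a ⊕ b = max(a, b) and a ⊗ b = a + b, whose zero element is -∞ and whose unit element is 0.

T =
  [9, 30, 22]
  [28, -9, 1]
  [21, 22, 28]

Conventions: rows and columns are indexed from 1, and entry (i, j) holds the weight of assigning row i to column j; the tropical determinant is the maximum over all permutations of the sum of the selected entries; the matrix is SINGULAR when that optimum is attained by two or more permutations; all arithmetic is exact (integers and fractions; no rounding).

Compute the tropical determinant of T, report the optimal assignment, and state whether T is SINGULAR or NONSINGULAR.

σ = (1, 2, 3): 9 + (-9) + 28 = 28
σ = (1, 3, 2): 9 + 1 + 22 = 32
σ = (2, 1, 3): 30 + 28 + 28 = 86
σ = (2, 3, 1): 30 + 1 + 21 = 52
σ = (3, 1, 2): 22 + 28 + 22 = 72
σ = (3, 2, 1): 22 + (-9) + 21 = 34
Optimal value attained by: σ = (2, 1, 3).
Answer: det⊕(T) = 86; verdict: NONSINGULAR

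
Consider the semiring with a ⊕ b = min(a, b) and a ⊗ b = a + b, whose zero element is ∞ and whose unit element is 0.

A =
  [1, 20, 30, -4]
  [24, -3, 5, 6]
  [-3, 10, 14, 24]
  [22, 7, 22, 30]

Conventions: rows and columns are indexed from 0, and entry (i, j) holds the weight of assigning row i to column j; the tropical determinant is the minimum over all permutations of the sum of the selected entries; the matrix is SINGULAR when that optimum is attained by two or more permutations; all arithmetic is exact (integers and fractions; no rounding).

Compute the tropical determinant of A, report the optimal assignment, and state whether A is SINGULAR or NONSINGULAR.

σ = (0, 1, 2, 3): 1 + (-3) + 14 + 30 = 42
σ = (0, 1, 3, 2): 1 + (-3) + 24 + 22 = 44
σ = (0, 2, 1, 3): 1 + 5 + 10 + 30 = 46
σ = (0, 2, 3, 1): 1 + 5 + 24 + 7 = 37
σ = (0, 3, 1, 2): 1 + 6 + 10 + 22 = 39
σ = (0, 3, 2, 1): 1 + 6 + 14 + 7 = 28
σ = (1, 0, 2, 3): 20 + 24 + 14 + 30 = 88
σ = (1, 0, 3, 2): 20 + 24 + 24 + 22 = 90
σ = (1, 2, 0, 3): 20 + 5 + (-3) + 30 = 52
σ = (1, 2, 3, 0): 20 + 5 + 24 + 22 = 71
σ = (1, 3, 0, 2): 20 + 6 + (-3) + 22 = 45
σ = (1, 3, 2, 0): 20 + 6 + 14 + 22 = 62
σ = (2, 0, 1, 3): 30 + 24 + 10 + 30 = 94
σ = (2, 0, 3, 1): 30 + 24 + 24 + 7 = 85
σ = (2, 1, 0, 3): 30 + (-3) + (-3) + 30 = 54
σ = (2, 1, 3, 0): 30 + (-3) + 24 + 22 = 73
σ = (2, 3, 0, 1): 30 + 6 + (-3) + 7 = 40
σ = (2, 3, 1, 0): 30 + 6 + 10 + 22 = 68
σ = (3, 0, 1, 2): (-4) + 24 + 10 + 22 = 52
σ = (3, 0, 2, 1): (-4) + 24 + 14 + 7 = 41
σ = (3, 1, 0, 2): (-4) + (-3) + (-3) + 22 = 12
σ = (3, 1, 2, 0): (-4) + (-3) + 14 + 22 = 29
σ = (3, 2, 0, 1): (-4) + 5 + (-3) + 7 = 5
σ = (3, 2, 1, 0): (-4) + 5 + 10 + 22 = 33
Optimal value attained by: σ = (3, 2, 0, 1).
Answer: det⊕(A) = 5; verdict: NONSINGULAR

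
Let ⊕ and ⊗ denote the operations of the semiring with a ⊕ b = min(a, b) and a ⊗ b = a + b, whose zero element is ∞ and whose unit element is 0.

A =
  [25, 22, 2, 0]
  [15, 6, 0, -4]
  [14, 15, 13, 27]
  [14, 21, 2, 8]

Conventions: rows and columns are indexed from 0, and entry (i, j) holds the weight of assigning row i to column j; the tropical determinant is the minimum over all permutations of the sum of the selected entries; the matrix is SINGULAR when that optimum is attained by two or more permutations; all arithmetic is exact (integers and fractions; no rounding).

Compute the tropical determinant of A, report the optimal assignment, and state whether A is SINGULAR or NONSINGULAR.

σ = (0, 1, 2, 3): 25 + 6 + 13 + 8 = 52
σ = (0, 1, 3, 2): 25 + 6 + 27 + 2 = 60
σ = (0, 2, 1, 3): 25 + 0 + 15 + 8 = 48
σ = (0, 2, 3, 1): 25 + 0 + 27 + 21 = 73
σ = (0, 3, 1, 2): 25 + (-4) + 15 + 2 = 38
σ = (0, 3, 2, 1): 25 + (-4) + 13 + 21 = 55
σ = (1, 0, 2, 3): 22 + 15 + 13 + 8 = 58
σ = (1, 0, 3, 2): 22 + 15 + 27 + 2 = 66
σ = (1, 2, 0, 3): 22 + 0 + 14 + 8 = 44
σ = (1, 2, 3, 0): 22 + 0 + 27 + 14 = 63
σ = (1, 3, 0, 2): 22 + (-4) + 14 + 2 = 34
σ = (1, 3, 2, 0): 22 + (-4) + 13 + 14 = 45
σ = (2, 0, 1, 3): 2 + 15 + 15 + 8 = 40
σ = (2, 0, 3, 1): 2 + 15 + 27 + 21 = 65
σ = (2, 1, 0, 3): 2 + 6 + 14 + 8 = 30
σ = (2, 1, 3, 0): 2 + 6 + 27 + 14 = 49
σ = (2, 3, 0, 1): 2 + (-4) + 14 + 21 = 33
σ = (2, 3, 1, 0): 2 + (-4) + 15 + 14 = 27
σ = (3, 0, 1, 2): 0 + 15 + 15 + 2 = 32
σ = (3, 0, 2, 1): 0 + 15 + 13 + 21 = 49
σ = (3, 1, 0, 2): 0 + 6 + 14 + 2 = 22
σ = (3, 1, 2, 0): 0 + 6 + 13 + 14 = 33
σ = (3, 2, 0, 1): 0 + 0 + 14 + 21 = 35
σ = (3, 2, 1, 0): 0 + 0 + 15 + 14 = 29
Optimal value attained by: σ = (3, 1, 0, 2).
Answer: det⊕(A) = 22; verdict: NONSINGULAR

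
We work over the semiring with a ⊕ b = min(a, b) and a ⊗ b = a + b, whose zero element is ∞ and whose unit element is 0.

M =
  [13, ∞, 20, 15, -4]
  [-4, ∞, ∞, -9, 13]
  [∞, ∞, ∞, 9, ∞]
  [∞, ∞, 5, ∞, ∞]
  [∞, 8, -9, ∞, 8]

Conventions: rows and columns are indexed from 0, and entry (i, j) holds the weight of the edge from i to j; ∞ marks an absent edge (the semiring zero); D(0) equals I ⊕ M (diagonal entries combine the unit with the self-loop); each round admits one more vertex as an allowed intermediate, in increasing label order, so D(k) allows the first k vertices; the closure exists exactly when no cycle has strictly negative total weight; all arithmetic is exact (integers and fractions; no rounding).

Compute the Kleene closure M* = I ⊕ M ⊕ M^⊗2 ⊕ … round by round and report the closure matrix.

D(0):
  [0, ∞, 20, 15, -4]
  [-4, 0, ∞, -9, 13]
  [∞, ∞, 0, 9, ∞]
  [∞, ∞, 5, 0, ∞]
  [∞, 8, -9, ∞, 0]
D(1):
  [0, ∞, 20, 15, -4]
  [-4, 0, 16, -9, -8]
  [∞, ∞, 0, 9, ∞]
  [∞, ∞, 5, 0, ∞]
  [∞, 8, -9, ∞, 0]
D(2):
  [0, ∞, 20, 15, -4]
  [-4, 0, 16, -9, -8]
  [∞, ∞, 0, 9, ∞]
  [∞, ∞, 5, 0, ∞]
  [4, 8, -9, -1, 0]
D(3):
  [0, ∞, 20, 15, -4]
  [-4, 0, 16, -9, -8]
  [∞, ∞, 0, 9, ∞]
  [∞, ∞, 5, 0, ∞]
  [4, 8, -9, -1, 0]
D(4):
  [0, ∞, 20, 15, -4]
  [-4, 0, -4, -9, -8]
  [∞, ∞, 0, 9, ∞]
  [∞, ∞, 5, 0, ∞]
  [4, 8, -9, -1, 0]
D(5):
  [0, 4, -13, -5, -4]
  [-4, 0, -17, -9, -8]
  [∞, ∞, 0, 9, ∞]
  [∞, ∞, 5, 0, ∞]
  [4, 8, -9, -1, 0]
Answer: M* = [[0, 4, -13, -5, -4], [-4, 0, -17, -9, -8], [∞, ∞, 0, 9, ∞], [∞, ∞, 5, 0, ∞], [4, 8, -9, -1, 0]]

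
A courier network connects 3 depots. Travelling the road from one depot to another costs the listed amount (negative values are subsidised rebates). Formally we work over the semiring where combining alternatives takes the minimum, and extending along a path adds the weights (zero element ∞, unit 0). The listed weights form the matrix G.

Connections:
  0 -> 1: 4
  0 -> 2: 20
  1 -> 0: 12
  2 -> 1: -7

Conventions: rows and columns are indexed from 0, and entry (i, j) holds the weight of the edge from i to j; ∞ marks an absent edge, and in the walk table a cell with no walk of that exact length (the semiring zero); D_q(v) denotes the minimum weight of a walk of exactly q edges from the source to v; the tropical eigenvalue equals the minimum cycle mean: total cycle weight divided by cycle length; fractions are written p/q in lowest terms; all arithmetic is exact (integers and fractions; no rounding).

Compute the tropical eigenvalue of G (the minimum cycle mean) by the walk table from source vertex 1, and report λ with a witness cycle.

q=0: [∞, 0, ∞]
q=1: [12, ∞, ∞]
q=2: [∞, 16, 32]
q=3: [28, 25, ∞]
Optimal cycle mean attained by: cycle 0->1->0, total 4 + 12, length 2.
Answer: λ = 8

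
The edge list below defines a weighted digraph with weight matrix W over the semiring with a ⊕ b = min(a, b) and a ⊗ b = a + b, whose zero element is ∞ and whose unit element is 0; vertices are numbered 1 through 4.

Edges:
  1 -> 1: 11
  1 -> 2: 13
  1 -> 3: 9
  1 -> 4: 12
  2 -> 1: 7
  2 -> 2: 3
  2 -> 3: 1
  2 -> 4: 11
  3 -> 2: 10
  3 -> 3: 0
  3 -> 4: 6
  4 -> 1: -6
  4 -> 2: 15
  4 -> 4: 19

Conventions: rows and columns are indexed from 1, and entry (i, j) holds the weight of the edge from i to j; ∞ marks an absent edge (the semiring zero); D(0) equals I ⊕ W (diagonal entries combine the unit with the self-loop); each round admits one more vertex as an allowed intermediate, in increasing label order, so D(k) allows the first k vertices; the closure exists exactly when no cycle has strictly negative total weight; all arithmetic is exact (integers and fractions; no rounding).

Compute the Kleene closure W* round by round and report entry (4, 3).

D(0):
  [0, 13, 9, 12]
  [7, 0, 1, 11]
  [∞, 10, 0, 6]
  [-6, 15, ∞, 0]
D(1):
  [0, 13, 9, 12]
  [7, 0, 1, 11]
  [∞, 10, 0, 6]
  [-6, 7, 3, 0]
D(2):
  [0, 13, 9, 12]
  [7, 0, 1, 11]
  [17, 10, 0, 6]
  [-6, 7, 3, 0]
D(3):
  [0, 13, 9, 12]
  [7, 0, 1, 7]
  [17, 10, 0, 6]
  [-6, 7, 3, 0]
D(4):
  [0, 13, 9, 12]
  [1, 0, 1, 7]
  [0, 10, 0, 6]
  [-6, 7, 3, 0]
Answer: W*[4][3] = 3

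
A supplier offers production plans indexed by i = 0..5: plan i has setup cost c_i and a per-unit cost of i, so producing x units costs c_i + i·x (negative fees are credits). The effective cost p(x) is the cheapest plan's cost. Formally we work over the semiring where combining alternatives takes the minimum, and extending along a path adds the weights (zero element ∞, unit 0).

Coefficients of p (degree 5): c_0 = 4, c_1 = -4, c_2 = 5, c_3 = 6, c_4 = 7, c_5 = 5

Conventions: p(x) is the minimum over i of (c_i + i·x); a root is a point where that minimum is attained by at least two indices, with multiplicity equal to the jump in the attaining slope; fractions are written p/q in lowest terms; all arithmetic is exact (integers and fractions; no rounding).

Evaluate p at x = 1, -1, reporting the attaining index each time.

p(1) = min(4+0·1=4, -4+1·1=-3, 5+2·1=7, 6+3·1=9, 7+4·1=11, 5+5·1=10) = -3 (attained by i=1)
p(-1) = min(4+0·(-1)=4, -4+1·(-1)=-5, 5+2·(-1)=3, 6+3·(-1)=3, 7+4·(-1)=3, 5+5·(-1)=0) = -5 (attained by i=1)
Answer: p(1) = -3; p(-1) = -5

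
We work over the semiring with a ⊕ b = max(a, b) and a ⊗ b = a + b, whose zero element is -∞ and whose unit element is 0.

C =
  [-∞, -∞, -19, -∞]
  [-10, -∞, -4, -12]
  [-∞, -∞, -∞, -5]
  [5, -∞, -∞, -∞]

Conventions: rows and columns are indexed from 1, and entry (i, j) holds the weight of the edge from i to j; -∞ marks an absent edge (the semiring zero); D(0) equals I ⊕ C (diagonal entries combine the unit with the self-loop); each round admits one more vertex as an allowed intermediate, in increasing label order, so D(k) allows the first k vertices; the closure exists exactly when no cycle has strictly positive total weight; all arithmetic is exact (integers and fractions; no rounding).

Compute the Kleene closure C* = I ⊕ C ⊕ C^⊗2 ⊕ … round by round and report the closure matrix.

D(0):
  [0, -∞, -19, -∞]
  [-10, 0, -4, -12]
  [-∞, -∞, 0, -5]
  [5, -∞, -∞, 0]
D(1):
  [0, -∞, -19, -∞]
  [-10, 0, -4, -12]
  [-∞, -∞, 0, -5]
  [5, -∞, -14, 0]
D(2):
  [0, -∞, -19, -∞]
  [-10, 0, -4, -12]
  [-∞, -∞, 0, -5]
  [5, -∞, -14, 0]
D(3):
  [0, -∞, -19, -24]
  [-10, 0, -4, -9]
  [-∞, -∞, 0, -5]
  [5, -∞, -14, 0]
D(4):
  [0, -∞, -19, -24]
  [-4, 0, -4, -9]
  [0, -∞, 0, -5]
  [5, -∞, -14, 0]
Answer: C* = [[0, -∞, -19, -24], [-4, 0, -4, -9], [0, -∞, 0, -5], [5, -∞, -14, 0]]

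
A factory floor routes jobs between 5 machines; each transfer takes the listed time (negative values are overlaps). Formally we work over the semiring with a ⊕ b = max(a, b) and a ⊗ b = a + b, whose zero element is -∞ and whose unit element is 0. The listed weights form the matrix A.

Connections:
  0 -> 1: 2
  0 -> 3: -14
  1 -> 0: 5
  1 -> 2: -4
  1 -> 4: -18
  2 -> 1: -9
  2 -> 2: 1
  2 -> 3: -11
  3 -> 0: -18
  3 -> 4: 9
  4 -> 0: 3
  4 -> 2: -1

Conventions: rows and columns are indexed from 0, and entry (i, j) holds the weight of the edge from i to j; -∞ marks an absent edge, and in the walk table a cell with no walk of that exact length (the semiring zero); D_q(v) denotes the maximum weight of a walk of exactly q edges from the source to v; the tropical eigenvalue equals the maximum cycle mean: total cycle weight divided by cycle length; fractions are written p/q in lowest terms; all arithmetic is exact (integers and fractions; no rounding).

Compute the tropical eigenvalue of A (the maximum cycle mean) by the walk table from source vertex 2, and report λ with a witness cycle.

q=0: [-∞, -∞, 0, -∞, -∞]
q=1: [-∞, -9, 1, -11, -∞]
q=2: [-4, -8, 2, -10, -2]
q=3: [1, -2, 3, -9, -1]
q=4: [3, 3, 4, -8, 0]
q=5: [8, 5, 5, -7, 1]
Optimal cycle mean attained by: cycle 0->1->0, total 2 + 5, length 2.
Answer: λ = 7/2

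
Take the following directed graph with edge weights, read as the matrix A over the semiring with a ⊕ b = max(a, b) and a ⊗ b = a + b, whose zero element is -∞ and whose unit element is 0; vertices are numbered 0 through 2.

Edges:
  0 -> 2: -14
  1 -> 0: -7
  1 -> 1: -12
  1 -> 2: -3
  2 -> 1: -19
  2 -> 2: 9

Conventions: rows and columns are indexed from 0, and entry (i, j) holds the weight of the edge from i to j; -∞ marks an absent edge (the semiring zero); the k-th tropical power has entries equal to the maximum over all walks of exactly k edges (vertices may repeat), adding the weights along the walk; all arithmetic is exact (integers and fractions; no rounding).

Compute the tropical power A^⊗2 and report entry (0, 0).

A^⊗2:
  [-∞, -33, -5]
  [-19, -22, 6]
  [-26, -10, 18]
Key observation: no walk of exactly 2 edges connects these vertices, so the entry is the semiring zero.
Answer: (A^⊗2)[0][0] = -∞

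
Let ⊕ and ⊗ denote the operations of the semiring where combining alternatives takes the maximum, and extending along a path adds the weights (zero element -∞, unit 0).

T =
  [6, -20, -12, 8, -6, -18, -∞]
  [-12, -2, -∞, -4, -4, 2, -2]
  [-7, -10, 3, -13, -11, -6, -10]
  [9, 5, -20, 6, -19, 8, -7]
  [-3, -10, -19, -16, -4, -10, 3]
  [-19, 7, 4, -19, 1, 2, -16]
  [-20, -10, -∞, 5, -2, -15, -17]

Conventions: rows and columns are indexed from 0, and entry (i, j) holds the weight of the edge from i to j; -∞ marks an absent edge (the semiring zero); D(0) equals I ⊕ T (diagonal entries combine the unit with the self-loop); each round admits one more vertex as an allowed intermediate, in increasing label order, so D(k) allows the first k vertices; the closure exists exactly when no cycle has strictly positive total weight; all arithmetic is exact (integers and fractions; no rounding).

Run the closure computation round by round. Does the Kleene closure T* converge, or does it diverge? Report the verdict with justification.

Detection: at round 0, diagonal entry (0, 0) turns strictly positive.
Key observation: the cycle 0->0 has total weight 6, which is strictly positive.
Answer: DIVERGES — positive cycle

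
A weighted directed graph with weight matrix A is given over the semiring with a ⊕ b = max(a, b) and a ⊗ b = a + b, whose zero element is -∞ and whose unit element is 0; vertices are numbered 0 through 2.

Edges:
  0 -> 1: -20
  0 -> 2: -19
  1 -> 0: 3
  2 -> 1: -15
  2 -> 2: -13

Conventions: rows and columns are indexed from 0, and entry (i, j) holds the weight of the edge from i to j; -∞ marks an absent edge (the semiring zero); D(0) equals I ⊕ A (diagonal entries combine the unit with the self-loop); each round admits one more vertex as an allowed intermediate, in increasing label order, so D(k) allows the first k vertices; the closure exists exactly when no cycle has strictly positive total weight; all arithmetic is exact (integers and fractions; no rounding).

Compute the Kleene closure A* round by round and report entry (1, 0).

D(0):
  [0, -20, -19]
  [3, 0, -∞]
  [-∞, -15, 0]
D(1):
  [0, -20, -19]
  [3, 0, -16]
  [-∞, -15, 0]
D(2):
  [0, -20, -19]
  [3, 0, -16]
  [-12, -15, 0]
D(3):
  [0, -20, -19]
  [3, 0, -16]
  [-12, -15, 0]
Answer: A*[1][0] = 3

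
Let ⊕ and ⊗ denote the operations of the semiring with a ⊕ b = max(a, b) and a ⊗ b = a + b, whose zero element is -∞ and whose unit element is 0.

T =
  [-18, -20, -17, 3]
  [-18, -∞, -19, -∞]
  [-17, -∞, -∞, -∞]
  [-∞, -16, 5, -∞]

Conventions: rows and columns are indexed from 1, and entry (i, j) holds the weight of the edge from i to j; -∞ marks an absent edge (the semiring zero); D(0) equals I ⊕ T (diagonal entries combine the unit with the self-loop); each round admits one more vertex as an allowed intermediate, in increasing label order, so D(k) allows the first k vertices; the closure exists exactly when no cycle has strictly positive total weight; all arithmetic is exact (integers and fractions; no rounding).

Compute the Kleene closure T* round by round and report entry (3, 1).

D(0):
  [0, -20, -17, 3]
  [-18, 0, -19, -∞]
  [-17, -∞, 0, -∞]
  [-∞, -16, 5, 0]
D(1):
  [0, -20, -17, 3]
  [-18, 0, -19, -15]
  [-17, -37, 0, -14]
  [-∞, -16, 5, 0]
D(2):
  [0, -20, -17, 3]
  [-18, 0, -19, -15]
  [-17, -37, 0, -14]
  [-34, -16, 5, 0]
D(3):
  [0, -20, -17, 3]
  [-18, 0, -19, -15]
  [-17, -37, 0, -14]
  [-12, -16, 5, 0]
D(4):
  [0, -13, 8, 3]
  [-18, 0, -10, -15]
  [-17, -30, 0, -14]
  [-12, -16, 5, 0]
Answer: T*[3][1] = -17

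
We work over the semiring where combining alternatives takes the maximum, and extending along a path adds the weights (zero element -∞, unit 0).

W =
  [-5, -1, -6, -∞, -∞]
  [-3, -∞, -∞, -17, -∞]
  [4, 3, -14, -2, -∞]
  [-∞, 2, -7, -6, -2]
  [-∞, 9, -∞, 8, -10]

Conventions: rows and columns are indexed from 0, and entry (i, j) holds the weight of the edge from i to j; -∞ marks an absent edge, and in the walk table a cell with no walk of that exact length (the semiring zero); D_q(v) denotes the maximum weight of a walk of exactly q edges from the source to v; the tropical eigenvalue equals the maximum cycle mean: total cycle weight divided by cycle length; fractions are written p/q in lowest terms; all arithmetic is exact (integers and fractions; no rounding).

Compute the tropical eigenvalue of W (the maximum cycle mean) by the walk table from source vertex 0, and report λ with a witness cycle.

q=0: [0, -∞, -∞, -∞, -∞]
q=1: [-5, -1, -6, -∞, -∞]
q=2: [-2, -3, -11, -8, -∞]
q=3: [-6, -3, -8, -13, -10]
q=4: [-4, -1, -12, -2, -15]
q=5: [-4, 0, -9, -7, -4]
Optimal cycle mean attained by: cycle 3->4->3, total (-2) + 8, length 2.
Answer: λ = 3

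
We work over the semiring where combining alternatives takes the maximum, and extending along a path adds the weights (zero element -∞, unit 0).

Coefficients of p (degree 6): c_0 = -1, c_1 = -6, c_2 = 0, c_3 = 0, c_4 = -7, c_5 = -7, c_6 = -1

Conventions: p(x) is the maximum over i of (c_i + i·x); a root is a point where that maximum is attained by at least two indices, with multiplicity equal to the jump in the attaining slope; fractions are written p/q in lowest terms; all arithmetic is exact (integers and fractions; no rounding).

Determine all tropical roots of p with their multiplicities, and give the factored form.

hull edge (i=0, c=-1) to (i=2, c=0): slope 1/2, span 2
hull edge (i=2, c=0) to (i=3, c=0): slope 0, span 1
hull edge (i=3, c=0) to (i=6, c=-1): slope -1/3, span 3
Factored form: p(x) = -1 ⊗ (x ⊕ (-1/2)) ⊗ (x ⊕ (-1/2)) ⊗ (x ⊕ 0) ⊗ (x ⊕ 1/3) ⊗ (x ⊕ 1/3) ⊗ (x ⊕ 1/3)
Answer: roots = -1/2 (mult 2), 0 (mult 1), 1/3 (mult 3)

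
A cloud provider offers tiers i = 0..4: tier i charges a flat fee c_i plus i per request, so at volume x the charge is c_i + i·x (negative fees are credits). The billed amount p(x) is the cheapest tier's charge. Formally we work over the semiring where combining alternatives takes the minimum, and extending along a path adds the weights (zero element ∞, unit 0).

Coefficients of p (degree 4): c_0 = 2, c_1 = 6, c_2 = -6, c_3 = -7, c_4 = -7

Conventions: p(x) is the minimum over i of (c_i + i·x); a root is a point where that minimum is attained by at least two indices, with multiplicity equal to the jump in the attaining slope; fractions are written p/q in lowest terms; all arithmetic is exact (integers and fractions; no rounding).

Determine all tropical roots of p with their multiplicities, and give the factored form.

hull edge (i=0, c=2) to (i=2, c=-6): slope -4, span 2
hull edge (i=2, c=-6) to (i=3, c=-7): slope -1, span 1
hull edge (i=3, c=-7) to (i=4, c=-7): slope 0, span 1
Factored form: p(x) = -7 ⊗ (x ⊕ 0) ⊗ (x ⊕ 1) ⊗ (x ⊕ 4) ⊗ (x ⊕ 4)
Answer: roots = 0 (mult 1), 1 (mult 1), 4 (mult 2)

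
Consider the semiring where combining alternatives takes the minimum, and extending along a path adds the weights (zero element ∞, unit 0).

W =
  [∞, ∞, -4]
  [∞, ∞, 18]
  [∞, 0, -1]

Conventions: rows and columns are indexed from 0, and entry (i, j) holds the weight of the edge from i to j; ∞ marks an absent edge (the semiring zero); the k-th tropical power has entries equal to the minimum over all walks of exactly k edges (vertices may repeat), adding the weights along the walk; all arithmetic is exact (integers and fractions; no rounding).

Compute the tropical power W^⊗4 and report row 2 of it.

W^⊗2:
  [∞, -4, -5]
  [∞, 18, 17]
  [∞, -1, -2]
W^⊗3:
  [∞, -5, -6]
  [∞, 17, 16]
  [∞, -2, -3]
W^⊗4:
  [∞, -6, -7]
  [∞, 16, 15]
  [∞, -3, -4]
Answer: row 2 of W^⊗4 = [∞, -3, -4]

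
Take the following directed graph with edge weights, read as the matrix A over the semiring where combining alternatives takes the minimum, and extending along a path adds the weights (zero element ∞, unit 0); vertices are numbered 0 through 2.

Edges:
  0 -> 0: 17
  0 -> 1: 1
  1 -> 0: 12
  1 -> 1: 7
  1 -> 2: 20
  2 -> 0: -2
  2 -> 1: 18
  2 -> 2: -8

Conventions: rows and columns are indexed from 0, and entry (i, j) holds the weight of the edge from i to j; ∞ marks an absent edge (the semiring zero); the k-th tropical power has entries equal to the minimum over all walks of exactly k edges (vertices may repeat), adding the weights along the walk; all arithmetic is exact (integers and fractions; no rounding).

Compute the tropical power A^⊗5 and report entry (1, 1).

A^⊗2:
  [13, 8, 21]
  [18, 13, 12]
  [-10, -1, -16]
A^⊗3:
  [19, 14, 13]
  [10, 19, 4]
  [-18, -9, -24]
A^⊗4:
  [11, 20, 5]
  [2, 11, -4]
  [-26, -17, -32]
A^⊗5:
  [3, 12, -3]
  [-6, 3, -12]
  [-34, -25, -40]
Key observation: the optimum is the walk 1->2->2->2->0->1, with weight 20 + (-8) + (-8) + (-2) + 1 = 3.
Optimal value attained by: walk 1->2->2->2->0->1.
Answer: (A^⊗5)[1][1] = 3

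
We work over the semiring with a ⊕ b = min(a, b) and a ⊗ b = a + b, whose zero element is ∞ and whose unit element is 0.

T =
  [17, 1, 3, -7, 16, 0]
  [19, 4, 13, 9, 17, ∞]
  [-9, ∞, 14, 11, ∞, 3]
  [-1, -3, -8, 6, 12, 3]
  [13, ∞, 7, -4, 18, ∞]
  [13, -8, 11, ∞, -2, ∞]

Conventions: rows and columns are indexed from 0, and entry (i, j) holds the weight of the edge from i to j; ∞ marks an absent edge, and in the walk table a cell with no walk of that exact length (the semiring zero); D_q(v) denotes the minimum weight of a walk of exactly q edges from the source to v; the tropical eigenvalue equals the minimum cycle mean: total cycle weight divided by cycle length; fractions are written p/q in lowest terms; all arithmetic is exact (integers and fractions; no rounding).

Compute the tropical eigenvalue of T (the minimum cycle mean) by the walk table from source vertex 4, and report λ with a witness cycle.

q=0: [∞, ∞, ∞, ∞, 0, ∞]
q=1: [13, ∞, 7, -4, 18, ∞]
q=2: [-5, -7, -12, 2, 8, -1]
q=3: [-21, -9, -6, -12, -3, -9]
q=4: [-15, -20, -20, -28, -11, -21]
q=5: [-29, -31, -36, -22, -23, -25]
q=6: [-45, -33, -30, -36, -27, -33]
Optimal cycle mean attained by: cycle 0->3->2->0, total (-7) + (-8) + (-9), length 3.
Answer: λ = -8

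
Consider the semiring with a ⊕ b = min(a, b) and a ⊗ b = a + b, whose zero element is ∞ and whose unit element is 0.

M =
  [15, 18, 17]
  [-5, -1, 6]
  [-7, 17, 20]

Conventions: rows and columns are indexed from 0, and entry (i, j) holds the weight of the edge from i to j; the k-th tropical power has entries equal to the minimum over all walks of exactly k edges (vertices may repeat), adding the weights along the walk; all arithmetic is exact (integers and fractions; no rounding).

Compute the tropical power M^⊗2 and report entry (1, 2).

M^⊗2:
  [10, 17, 24]
  [-6, -2, 5]
  [8, 11, 10]
Key observation: the optimum is the walk 1->1->2, with weight (-1) + 6 = 5.
Optimal value attained by: walk 1->1->2.
Answer: (M^⊗2)[1][2] = 5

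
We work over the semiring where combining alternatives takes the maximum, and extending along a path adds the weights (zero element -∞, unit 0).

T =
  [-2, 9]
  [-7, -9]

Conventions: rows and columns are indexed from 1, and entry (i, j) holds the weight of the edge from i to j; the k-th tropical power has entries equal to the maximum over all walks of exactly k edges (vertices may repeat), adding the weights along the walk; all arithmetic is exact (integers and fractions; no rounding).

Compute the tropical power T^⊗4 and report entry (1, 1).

T^⊗2:
  [2, 7]
  [-9, 2]
T^⊗3:
  [0, 11]
  [-5, 0]
T^⊗4:
  [4, 9]
  [-7, 4]
Key observation: the optimum is the walk 1->2->1->2->1, with weight 9 + (-7) + 9 + (-7) = 4.
Optimal value attained by: walk 1->2->1->2->1.
Answer: (T^⊗4)[1][1] = 4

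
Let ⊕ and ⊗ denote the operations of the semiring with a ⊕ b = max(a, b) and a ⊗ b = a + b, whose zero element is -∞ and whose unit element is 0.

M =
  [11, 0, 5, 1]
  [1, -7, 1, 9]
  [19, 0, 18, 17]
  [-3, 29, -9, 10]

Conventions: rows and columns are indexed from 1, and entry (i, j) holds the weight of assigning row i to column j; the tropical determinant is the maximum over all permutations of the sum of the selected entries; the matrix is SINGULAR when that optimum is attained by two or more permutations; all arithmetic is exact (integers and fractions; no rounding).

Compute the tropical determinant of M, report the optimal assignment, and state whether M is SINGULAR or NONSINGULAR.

σ = (1, 2, 3, 4): 11 + (-7) + 18 + 10 = 32
σ = (1, 2, 4, 3): 11 + (-7) + 17 + (-9) = 12
σ = (1, 3, 2, 4): 11 + 1 + 0 + 10 = 22
σ = (1, 3, 4, 2): 11 + 1 + 17 + 29 = 58
σ = (1, 4, 2, 3): 11 + 9 + 0 + (-9) = 11
σ = (1, 4, 3, 2): 11 + 9 + 18 + 29 = 67
σ = (2, 1, 3, 4): 0 + 1 + 18 + 10 = 29
σ = (2, 1, 4, 3): 0 + 1 + 17 + (-9) = 9
σ = (2, 3, 1, 4): 0 + 1 + 19 + 10 = 30
σ = (2, 3, 4, 1): 0 + 1 + 17 + (-3) = 15
σ = (2, 4, 1, 3): 0 + 9 + 19 + (-9) = 19
σ = (2, 4, 3, 1): 0 + 9 + 18 + (-3) = 24
σ = (3, 1, 2, 4): 5 + 1 + 0 + 10 = 16
σ = (3, 1, 4, 2): 5 + 1 + 17 + 29 = 52
σ = (3, 2, 1, 4): 5 + (-7) + 19 + 10 = 27
σ = (3, 2, 4, 1): 5 + (-7) + 17 + (-3) = 12
σ = (3, 4, 1, 2): 5 + 9 + 19 + 29 = 62
σ = (3, 4, 2, 1): 5 + 9 + 0 + (-3) = 11
σ = (4, 1, 2, 3): 1 + 1 + 0 + (-9) = -7
σ = (4, 1, 3, 2): 1 + 1 + 18 + 29 = 49
σ = (4, 2, 1, 3): 1 + (-7) + 19 + (-9) = 4
σ = (4, 2, 3, 1): 1 + (-7) + 18 + (-3) = 9
σ = (4, 3, 1, 2): 1 + 1 + 19 + 29 = 50
σ = (4, 3, 2, 1): 1 + 1 + 0 + (-3) = -1
Optimal value attained by: σ = (1, 4, 3, 2).
Answer: det⊕(M) = 67; verdict: NONSINGULAR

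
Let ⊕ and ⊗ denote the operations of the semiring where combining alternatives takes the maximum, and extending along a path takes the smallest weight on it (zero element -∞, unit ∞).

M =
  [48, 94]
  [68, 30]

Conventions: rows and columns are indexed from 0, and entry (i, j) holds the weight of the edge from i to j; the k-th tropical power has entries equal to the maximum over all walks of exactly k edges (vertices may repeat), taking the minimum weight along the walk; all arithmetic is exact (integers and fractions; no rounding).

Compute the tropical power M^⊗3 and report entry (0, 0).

M^⊗2:
  [68, 48]
  [48, 68]
M^⊗3:
  [48, 68]
  [68, 48]
Key observation: the optimum is the walk 0->0->1->0, with weight 48 min 94 min 68 = 48.
Optimal value attained by: walk 0->0->1->0.
Answer: (M^⊗3)[0][0] = 48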